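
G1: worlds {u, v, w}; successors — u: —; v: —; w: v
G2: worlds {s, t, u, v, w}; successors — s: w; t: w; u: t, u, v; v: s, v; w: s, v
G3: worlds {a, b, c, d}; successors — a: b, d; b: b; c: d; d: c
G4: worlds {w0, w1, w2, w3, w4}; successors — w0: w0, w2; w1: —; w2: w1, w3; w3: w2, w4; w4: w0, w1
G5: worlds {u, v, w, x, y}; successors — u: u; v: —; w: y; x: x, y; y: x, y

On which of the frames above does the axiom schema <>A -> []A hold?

G1

This is the axiom for partial functionality; its first-order frame correspondent is forall x forall y forall z (Rxy & Rxz -> y = z).
G1: holds.
G2: fails — u sees both t and u.
G3: fails — a sees both b and d.
G4: fails — w0 sees both w0 and w2.
G5: fails — x sees both x and y.
Valid on: G1.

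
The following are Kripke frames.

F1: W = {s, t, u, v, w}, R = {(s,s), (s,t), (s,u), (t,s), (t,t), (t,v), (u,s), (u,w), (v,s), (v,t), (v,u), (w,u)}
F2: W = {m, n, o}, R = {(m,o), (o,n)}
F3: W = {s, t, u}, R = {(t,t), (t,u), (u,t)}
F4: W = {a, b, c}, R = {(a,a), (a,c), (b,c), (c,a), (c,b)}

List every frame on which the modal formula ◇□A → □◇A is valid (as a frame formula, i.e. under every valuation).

F1, F3, F4

The schema corresponds to convergence: ∀x ∀y ∀z (Rxy ∧ Rxz → ∃w (Ryw ∧ Rzw)).
F1: ✓.
F2: fails — Ron and Ron but n and n have no common successor.
F3: ✓.
F4: ✓.
Valid on: F1, F3, F4.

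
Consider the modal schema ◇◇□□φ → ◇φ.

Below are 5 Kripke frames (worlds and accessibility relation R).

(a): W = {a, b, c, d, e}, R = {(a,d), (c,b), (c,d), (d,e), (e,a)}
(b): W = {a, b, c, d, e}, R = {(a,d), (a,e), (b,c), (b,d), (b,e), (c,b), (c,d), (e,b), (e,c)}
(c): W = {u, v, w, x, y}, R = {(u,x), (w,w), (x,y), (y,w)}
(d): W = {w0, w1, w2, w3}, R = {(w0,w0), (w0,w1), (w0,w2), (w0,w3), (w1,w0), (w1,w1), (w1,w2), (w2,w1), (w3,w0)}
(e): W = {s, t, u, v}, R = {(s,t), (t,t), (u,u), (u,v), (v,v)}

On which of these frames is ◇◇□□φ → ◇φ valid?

(a), (d), (e)

The schema corresponds to a generalized confluence (Geach) condition: ∀x ∀y (xR²y → ∃w (yR²w ∧ xRw)).
(a): satisfies the condition.
(b): fails — bR²d but no w with dR²w and bRw.
(c): fails — uR²y but no t with yR²t and uRt.
(d): satisfies the condition.
(e): satisfies the condition.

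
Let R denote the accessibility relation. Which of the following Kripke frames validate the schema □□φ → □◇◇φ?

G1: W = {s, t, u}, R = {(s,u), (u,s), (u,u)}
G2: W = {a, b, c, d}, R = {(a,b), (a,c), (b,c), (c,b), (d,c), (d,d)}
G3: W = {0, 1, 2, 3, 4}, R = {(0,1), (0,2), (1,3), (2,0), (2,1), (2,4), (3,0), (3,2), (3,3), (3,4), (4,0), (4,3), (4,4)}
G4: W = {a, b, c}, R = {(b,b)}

G1, G3, G4

This is the axiom for a generalized confluence (Geach) condition; its first-order frame correspondent is ∀x ∀z (xRz → ∃w (xR²w ∧ zR²w)).
G1: condition met.
G2: fails — bRc but no w with bR²w and cR²w.
G3: condition met.
G4: condition met.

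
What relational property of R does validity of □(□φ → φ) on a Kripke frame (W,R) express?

Suppose □(□φ→φ) is valid. Take Rxy and set V(φ)={w : Ryw}. Then at y, □φ holds; since □(□φ→φ) at x, □φ→φ at y, so φ at y, i.e. Ryy.

shift-reflexivity: ∀x ∀y (Rxy → Ryy)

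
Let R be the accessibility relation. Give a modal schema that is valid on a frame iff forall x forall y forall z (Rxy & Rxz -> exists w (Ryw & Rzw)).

This is convergence; the standard corresponding axiom is .2: ◇□p → □◇p.
Suppose ◇□p→□◇p is valid. Take Rxy, Rxz and set V(p)={w : Ryw}. Then □p at y so ◇□p at x, so □◇p at x, so ◇p at z, giving w with Rzw and Ryw.

◇□p → □◇p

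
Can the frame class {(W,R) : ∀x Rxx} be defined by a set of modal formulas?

Yes, by □r → r

Yes: it is reflexivity, defined by the T schema □r → r.
Suppose □r→r is valid. At any x set V(r)={w : Rxw}. Then □r holds at x, so r holds at x, i.e. Rxx.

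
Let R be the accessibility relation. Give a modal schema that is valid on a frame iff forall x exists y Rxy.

This is seriality; the standard corresponding axiom is D: □ψ → ◇ψ.
Suppose □ψ→◇ψ is valid. At any x set V(ψ)=W. Then □ψ at x, so ◇ψ at x, so x has a successor.

□ψ → ◇ψ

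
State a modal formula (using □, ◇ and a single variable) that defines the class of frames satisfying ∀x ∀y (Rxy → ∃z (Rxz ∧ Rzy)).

□□r → □r

This is density; the standard corresponding axiom is C4: □□r → □r.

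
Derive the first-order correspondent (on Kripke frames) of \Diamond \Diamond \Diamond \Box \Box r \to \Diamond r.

This is a Sahlqvist (Geach-type) schema ◇^3□^2r → □^0◇^1r.
Minimal-valuation argument: fix x; take any y with xR^3y and any z with xR^0z. Set V(r) to the set of worlds R-reachable from y in exactly 2 steps. Then □^2r holds at y, so the antecedent holds at x; validity forces ◇^1r at z, giving a w with zR^1w and yR^2w.
First-order correspondent: \forall x \forall y (x R^3 y \to \exists w (y R^2 w \wedge xRw)).

\forall x \forall y (x R^3 y \to \exists w (y R^2 w \wedge xRw))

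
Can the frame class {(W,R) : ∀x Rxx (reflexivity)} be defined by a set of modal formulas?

This is a Sahlqvist condition; the T axiom □q → q defines it.

Yes, by □q → q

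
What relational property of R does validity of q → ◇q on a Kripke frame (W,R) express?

reflexivity

Replacing q by ¬q and contraposing gives the equivalent schema □q → q.
Suppose □q→q is valid. At any x set V(q)={w : Rxw}. Then □q holds at x, so q holds at x, i.e. Rxx.
The converse is a direct semantic check.
Frame condition: ∀x Rxx.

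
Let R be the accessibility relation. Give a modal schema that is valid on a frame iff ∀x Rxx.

□ψ → ψ

A defining formula is □ψ → ψ (the T axiom).
Suppose □ψ→ψ is valid. At any x set V(ψ)={w : Rxw}. Then □ψ holds at x, so ψ holds at x, i.e. Rxx.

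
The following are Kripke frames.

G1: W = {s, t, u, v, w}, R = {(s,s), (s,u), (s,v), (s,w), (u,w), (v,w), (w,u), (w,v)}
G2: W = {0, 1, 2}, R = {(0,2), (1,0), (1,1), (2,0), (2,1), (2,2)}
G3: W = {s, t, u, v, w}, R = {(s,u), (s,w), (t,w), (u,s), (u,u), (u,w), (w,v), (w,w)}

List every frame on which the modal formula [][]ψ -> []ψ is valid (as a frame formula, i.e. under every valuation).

G2, G3

The schema corresponds to density: forall x forall y (Rxy -> exists z (Rxz & Rzy)).
G1: fails — Ruw but no z with Ruz and Rzw.
G2: condition met.
G3: condition met.
Valid on: G2, G3.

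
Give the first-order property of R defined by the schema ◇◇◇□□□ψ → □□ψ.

This is a Sahlqvist (Geach-type) schema ◇^3□^3ψ → □^2◇^0ψ.
Minimal-valuation argument: fix x; take any y with xR^3y and any z with xR^2z. Set V(ψ) to the set of worlds R-reachable from y in exactly 3 steps. Then □^3ψ holds at y, so the antecedent holds at x; validity forces ◇^0ψ at z, giving a w with zR^0w and yR^3w.
First-order correspondent: ∀x ∀y ∀z ((xR³y ∧ xR²z) → ∃w (yR³w ∧ z = w)).

∀x ∀y ∀z ((xR³y ∧ xR²z) → ∃w (yR³w ∧ z = w))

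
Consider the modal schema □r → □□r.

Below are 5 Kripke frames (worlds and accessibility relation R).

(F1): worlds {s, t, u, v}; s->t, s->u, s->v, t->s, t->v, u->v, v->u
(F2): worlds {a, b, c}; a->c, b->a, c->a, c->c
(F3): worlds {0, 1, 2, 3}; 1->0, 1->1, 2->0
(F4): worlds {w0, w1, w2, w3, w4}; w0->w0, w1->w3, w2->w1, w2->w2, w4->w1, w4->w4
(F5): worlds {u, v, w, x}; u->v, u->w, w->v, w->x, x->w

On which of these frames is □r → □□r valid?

(F3)

This is the axiom for transitivity; its first-order frame correspondent is ∀x ∀y ∀z (Rxy ∧ Ryz → Rxz).
(F1): fails — Ruv and Rvu but not Ruu.
(F2): fails — Rac and Rca but not Raa.
(F3): condition met.
(F4): fails — Rw4w1 and Rw1w3 but not Rw4w3.
(F5): fails — Rxw and Rwx but not Rxx.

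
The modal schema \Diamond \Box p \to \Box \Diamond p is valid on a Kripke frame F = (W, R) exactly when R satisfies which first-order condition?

convergence: \forall x \forall y \forall z (Rxy \wedge Rxz \to \exists w (Ryw \wedge Rzw))

Suppose ◇□p→□◇p is valid. Take Rxy, Rxz and set V(p)={w : Ryw}. Then □p at y so ◇□p at x, so □◇p at x, so ◇p at z, giving w with Rzw and Ryw.
Conversely, on a frame with convergence the schema holds at every world under every valuation.
Frame condition: \forall x \forall y \forall z (Rxy \wedge Rxz \to \exists w (Ryw \wedge Rzw)).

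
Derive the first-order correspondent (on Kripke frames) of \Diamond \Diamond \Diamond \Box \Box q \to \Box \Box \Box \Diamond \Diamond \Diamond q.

\forall x \forall y \forall z ((x R^3 y \wedge x R^3 z) \to \exists w (y R^2 w \wedge z R^3 w))

This is a Sahlqvist (Geach-type) schema ◇^3□^2q → □^3◇^3q.
First-order correspondent: \forall x \forall y \forall z ((x R^3 y \wedge x R^3 z) \to \exists w (y R^2 w \wedge z R^3 w)).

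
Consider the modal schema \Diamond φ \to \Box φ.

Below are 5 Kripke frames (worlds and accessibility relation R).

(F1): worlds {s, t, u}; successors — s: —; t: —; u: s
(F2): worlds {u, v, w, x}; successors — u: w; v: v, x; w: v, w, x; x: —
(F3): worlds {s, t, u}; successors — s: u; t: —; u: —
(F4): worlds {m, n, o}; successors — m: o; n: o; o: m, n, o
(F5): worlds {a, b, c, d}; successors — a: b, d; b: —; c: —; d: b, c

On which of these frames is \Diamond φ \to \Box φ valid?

(F1), (F3)

Frame correspondent (Sahlqvist): \forall x \forall y \forall z (Rxy \wedge Rxz \to y = z) — i.e. partial functionality.
(F1): holds.
(F2): fails — v sees both v and x.
(F3): holds.
(F4): fails — o sees both m and n.
(F5): fails — a sees both b and d.
Valid on: (F1), (F3).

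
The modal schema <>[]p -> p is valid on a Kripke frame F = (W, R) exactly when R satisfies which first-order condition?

symmetry

Equivalently (dual form): p → □◇p.
Suppose p→□◇p is valid. Take Rxy and set V(p)={x}. Then p at x, so □◇p at x, so ◇p at y, so some z with Ryz has p; z=x, i.e. Ryx.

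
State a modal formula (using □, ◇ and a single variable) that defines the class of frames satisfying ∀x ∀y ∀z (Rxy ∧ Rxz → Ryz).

◇ψ → □◇ψ

This is the Euclidean property; the standard corresponding axiom is 5: ◇ψ → □◇ψ.
Suppose ◇ψ→□◇ψ is valid. Take Rxy, Rxz and set V(ψ)={y}. Then ◇ψ at x, so □◇ψ at x, so ◇ψ at z, so some w with Rzw has ψ; w=y, i.e. Rzy. By symmetry of the argument, Ryz.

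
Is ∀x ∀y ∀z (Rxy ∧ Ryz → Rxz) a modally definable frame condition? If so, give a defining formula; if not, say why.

The condition is transitivity. A defining modal formula is □r → □□r.
Suppose □r→□□r is valid. Take Rxy, Ryz and set V(r)={w : Rxw}. Then □r at x, so □□r at x, so □r at y, so r at z, i.e. Rxz.

Definable; □r → □□r defines it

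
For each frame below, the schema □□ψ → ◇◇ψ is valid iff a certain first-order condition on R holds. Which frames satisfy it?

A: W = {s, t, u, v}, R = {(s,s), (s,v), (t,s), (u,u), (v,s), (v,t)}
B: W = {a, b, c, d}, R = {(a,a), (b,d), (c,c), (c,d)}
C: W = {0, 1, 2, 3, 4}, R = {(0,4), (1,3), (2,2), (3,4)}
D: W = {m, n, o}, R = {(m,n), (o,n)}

A

Frame correspondent (Sahlqvist): ∀x ∃w (xR²w ∧ xR²w) — i.e. a generalized confluence (Geach) condition.
A: holds.
B: fails — at b but no w with bR²w and bR²w.
C: fails — at 0 but no w with 0R²w and 0R²w.
D: fails — at m but no w with mR²w and mR²w.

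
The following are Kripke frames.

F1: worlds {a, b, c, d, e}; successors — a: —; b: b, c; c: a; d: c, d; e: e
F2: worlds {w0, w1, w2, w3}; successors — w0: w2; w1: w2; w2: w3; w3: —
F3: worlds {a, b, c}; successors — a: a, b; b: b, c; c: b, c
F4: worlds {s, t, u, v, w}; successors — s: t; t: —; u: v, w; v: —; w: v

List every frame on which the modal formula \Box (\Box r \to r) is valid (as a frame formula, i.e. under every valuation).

This is the axiom for shift-reflexivity; its first-order frame correspondent is \forall x \forall y (Rxy \to Ryy).
F1: fails — Rbc but not Rcc.
F2: fails — Rw1w2 but not Rw2w2.
F3: holds.
F4: fails — Ruv but not Rvv.

F3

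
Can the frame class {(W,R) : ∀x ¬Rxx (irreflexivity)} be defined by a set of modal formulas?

Any modally definable frame class is closed under surjective bounded morphisms.
The 3-cycle (worlds a,b,c with a→b→c→a) is irreflexive, and the map sending every world to a single reflexive point • is a surjective bounded morphism (forth: every edge maps to (•,•); back: every world has a successor). So any modal formula valid on the 3-cycle is also valid on the reflexive point, which is not irreflexive.
So the class is not modally definable.

Not modally definable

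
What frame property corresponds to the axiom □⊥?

Emptiness of R

This schema is the Ver axiom.
It corresponds to emptiness of R: ∀x ∀y ¬Rxy.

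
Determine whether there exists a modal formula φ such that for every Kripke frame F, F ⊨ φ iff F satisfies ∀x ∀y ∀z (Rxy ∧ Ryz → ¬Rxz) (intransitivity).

Not definable by any modal formula

Any modally definable frame class is closed under surjective bounded morphisms.
The 7-cycle (worlds w0,w1,w2,w3,w4,w5,w6 with w0→w1→w2→w3→w4→w5→w6→w0) is intransitive. Mapping every world to a single reflexive point • is a surjective bounded morphism; the reflexive point is not intransitive (R••∧R•• but R••).
So the class is not modally definable.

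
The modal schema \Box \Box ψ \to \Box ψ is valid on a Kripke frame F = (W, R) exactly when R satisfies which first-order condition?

Suppose □□ψ→□ψ is valid. Take Rxy and set V(ψ)={w : xR²w}. Then □□ψ at x, so □ψ at x, so ψ at y, i.e. ∃z(Rxz∧Rzy).

density: \forall x \forall y (Rxy \to \exists z (Rxz \wedge Rzy))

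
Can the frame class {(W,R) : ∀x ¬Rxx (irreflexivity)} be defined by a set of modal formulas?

If a class were modally definable it would be closed under surjective bounded morphisms (Goldblatt–Thomason).
The 2-cycle (worlds w0,w1 with w0→w1→w0) is irreflexive, and the map sending every world to a single reflexive point • is a surjective bounded morphism (forth: every edge maps to (•,•); back: every world has a successor). So any modal formula valid on the 2-cycle is also valid on the reflexive point, which is not irreflexive.
So the class is not modally definable.

No — not modally definable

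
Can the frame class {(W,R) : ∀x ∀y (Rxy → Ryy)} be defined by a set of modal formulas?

Yes, by □(□r → r)

Yes: it is shift-reflexivity, defined by the T□ schema □(□r → r).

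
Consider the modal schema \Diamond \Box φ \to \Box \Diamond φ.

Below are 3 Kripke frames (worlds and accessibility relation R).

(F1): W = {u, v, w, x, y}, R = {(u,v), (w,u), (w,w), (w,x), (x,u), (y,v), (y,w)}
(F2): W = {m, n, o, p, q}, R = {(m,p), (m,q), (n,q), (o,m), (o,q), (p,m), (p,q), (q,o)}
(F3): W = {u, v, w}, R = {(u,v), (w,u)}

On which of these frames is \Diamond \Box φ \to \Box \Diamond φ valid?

none

Frame correspondent (Sahlqvist): \forall x \forall y \forall z (Rxy \wedge Rxz \to \exists w (Ryw \wedge Rzw)) — i.e. convergence.
(F1): fails — Ruv and Ruv but v and v have no common successor.
(F2): fails — Rmq and Rmp but q and p have no common successor.
(F3): fails — Ruv and Ruv but v and v have no common successor.
Valid on no frame.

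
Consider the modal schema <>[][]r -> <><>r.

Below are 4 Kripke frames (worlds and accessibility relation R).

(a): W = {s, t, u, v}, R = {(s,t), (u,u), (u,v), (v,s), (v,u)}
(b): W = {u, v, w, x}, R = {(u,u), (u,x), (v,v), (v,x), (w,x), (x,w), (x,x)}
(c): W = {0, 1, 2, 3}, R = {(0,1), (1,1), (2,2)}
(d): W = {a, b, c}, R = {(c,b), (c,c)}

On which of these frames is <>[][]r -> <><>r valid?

(b), (c)

The schema corresponds to a generalized confluence (Geach) condition: forall x forall y (xRy -> exists w (y R^2 w & x R^2 w)).
(a): fails — sRt but no w with tR²w and sR²w.
(b): holds.
(c): holds.
(d): fails — cRb but no w with bR²w and cR²w.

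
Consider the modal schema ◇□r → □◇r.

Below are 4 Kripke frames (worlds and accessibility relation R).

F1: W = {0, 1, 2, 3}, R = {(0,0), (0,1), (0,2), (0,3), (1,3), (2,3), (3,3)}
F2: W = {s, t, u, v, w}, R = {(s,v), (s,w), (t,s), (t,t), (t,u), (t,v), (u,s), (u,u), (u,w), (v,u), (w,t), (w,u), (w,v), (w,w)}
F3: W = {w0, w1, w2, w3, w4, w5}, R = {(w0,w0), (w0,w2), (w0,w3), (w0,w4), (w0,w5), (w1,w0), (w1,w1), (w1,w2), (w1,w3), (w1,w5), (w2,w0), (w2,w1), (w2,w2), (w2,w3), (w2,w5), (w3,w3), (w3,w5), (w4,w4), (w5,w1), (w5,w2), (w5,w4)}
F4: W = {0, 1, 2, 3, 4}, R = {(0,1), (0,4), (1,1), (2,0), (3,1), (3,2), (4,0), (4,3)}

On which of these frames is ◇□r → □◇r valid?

F1

Frame correspondent (Sahlqvist): ∀x ∀y ∀z (Rxy ∧ Rxz → ∃w (Ryw ∧ Rzw)) — i.e. convergence.
F1: holds.
F2: fails — Rtv and Rts but v and s have no common successor.
F3: fails — Rw0w3 and Rw0w4 but w3 and w4 have no common successor.
F4: fails — R01 and R04 but 1 and 4 have no common successor.
Valid on: F1.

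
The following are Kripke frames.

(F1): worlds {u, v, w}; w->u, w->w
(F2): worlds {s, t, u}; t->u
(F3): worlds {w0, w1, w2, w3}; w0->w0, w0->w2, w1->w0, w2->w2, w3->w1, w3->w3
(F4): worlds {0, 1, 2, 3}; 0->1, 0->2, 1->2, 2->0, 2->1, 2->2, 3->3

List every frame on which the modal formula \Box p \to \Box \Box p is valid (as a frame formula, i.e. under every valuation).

(F1), (F2)

The schema corresponds to transitivity: \forall x \forall y \forall z (Rxy \wedge Ryz \to Rxz).
(F1): satisfies the condition.
(F2): satisfies the condition.
(F3): fails — Rw1w0 and Rw0w2 but not Rw1w2.
(F4): fails — R02 and R20 but not R00.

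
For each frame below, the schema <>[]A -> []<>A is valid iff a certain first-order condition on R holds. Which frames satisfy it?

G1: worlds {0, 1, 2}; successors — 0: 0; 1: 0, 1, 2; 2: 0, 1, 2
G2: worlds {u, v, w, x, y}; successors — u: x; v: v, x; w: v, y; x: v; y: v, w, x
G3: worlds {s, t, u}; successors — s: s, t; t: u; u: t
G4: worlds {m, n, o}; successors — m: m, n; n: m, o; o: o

G1, G2

The schema corresponds to convergence: forall x forall y forall z (Rxy & Rxz -> exists w (Ryw & Rzw)).
G1: condition met.
G2: condition met.
G3: fails — Rss and Rst but s and t have no common successor.
G4: fails — Rno and Rnm but o and m have no common successor.
Valid on: G1, G2.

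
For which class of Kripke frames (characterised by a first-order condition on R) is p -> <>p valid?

This is frame-equivalent to □p → p (substitute ¬p for p and contrapose).
Suppose □p→p is valid. At any x set V(p)={w : Rxw}. Then □p holds at x, so p holds at x, i.e. Rxx.
The converse is a direct semantic check.
So the correspondent is reflexivity.

Reflexivity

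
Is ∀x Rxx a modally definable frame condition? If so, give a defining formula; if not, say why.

Yes, by □p → p

The condition is reflexivity. A defining modal formula is □p → p.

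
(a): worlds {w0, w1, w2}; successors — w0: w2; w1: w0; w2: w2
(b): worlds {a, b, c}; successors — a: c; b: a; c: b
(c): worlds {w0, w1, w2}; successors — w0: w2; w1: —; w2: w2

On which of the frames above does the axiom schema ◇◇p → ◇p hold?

The schema corresponds to transitivity: ∀x ∀y ∀z (Rxy ∧ Ryz → Rxz).
(a): fails — Rw1w0 and Rw0w2 but not Rw1w2.
(b): fails — Rac and Rcb but not Rab.
(c): holds.
Valid on: (c).

(c)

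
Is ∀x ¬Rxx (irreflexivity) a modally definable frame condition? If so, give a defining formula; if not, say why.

If a class were modally definable it would be closed under surjective bounded morphisms (Goldblatt–Thomason).
The 2-cycle (worlds w0,w1 with w0→w1→w0) is irreflexive, and the map sending every world to a single reflexive point • is a surjective bounded morphism (forth: every edge maps to (•,•); back: every world has a successor). So any modal formula valid on the 2-cycle is also valid on the reflexive point, which is not irreflexive.
Hence irreflexivity is not modally definable.

No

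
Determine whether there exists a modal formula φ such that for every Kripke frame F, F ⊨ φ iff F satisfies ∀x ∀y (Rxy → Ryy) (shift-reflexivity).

Yes: it is shift-reflexivity, defined by the T□ schema □(□q → q).

Yes, by □(□q → q)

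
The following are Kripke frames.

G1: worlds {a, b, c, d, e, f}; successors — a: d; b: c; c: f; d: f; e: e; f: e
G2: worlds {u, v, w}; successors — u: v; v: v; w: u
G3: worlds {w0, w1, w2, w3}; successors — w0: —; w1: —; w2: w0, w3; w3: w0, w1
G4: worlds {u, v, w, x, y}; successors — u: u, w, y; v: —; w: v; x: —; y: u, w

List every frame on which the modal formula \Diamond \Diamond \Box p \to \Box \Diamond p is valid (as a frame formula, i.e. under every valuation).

G2

This is the axiom for a generalized confluence (Geach) condition; its first-order frame correspondent is \forall x \forall y \forall z ((x R^2 y \wedge xRz) \to \exists w (yRw \wedge zRw)).
G1: fails — aR²f, aRd but no w with fRw and dRw.
G2: ✓.
G3: fails — w2R²w0, w2Rw0 but no w with w0Rw and w0Rw.
G4: fails — uR²u, uRw but no t with uRt and wRt.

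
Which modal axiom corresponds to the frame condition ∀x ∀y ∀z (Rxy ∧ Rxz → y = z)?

A defining formula is ◇r → □r (the CD axiom).
Suppose ◇r→□r is valid. Take Rxy, Rxz and set V(r)={y}. Then ◇r at x, so □r at x, so r at z, i.e. z=y.

◇r → □r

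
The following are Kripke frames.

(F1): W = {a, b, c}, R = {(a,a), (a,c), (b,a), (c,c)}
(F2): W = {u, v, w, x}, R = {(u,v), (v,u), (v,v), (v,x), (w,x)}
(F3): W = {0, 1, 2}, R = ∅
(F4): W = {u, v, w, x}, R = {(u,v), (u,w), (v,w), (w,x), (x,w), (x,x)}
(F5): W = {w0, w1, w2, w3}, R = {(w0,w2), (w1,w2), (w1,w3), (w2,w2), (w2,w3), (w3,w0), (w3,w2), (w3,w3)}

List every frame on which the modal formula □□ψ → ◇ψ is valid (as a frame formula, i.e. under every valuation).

(F1), (F5)

The schema corresponds to a generalized confluence (Geach) condition: ∀x ∃w (xR²w ∧ xRw).
(F1): holds.
(F2): fails — at w but no t with wR²t and wRt.
(F3): fails — at 0 but no w with 0R²w and 0Rw.
(F4): fails — at v but no t with vR²t and vRt.
(F5): holds.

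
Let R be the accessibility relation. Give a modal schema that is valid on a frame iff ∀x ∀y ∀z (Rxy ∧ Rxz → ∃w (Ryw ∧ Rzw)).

◇□p → □◇p

This is convergence; the standard corresponding axiom is .2: ◇□p → □◇p.
Suppose ◇□p→□◇p is valid. Take Rxy, Rxz and set V(p)={w : Ryw}. Then □p at y so ◇□p at x, so □◇p at x, so ◇p at z, giving w with Rzw and Ryw.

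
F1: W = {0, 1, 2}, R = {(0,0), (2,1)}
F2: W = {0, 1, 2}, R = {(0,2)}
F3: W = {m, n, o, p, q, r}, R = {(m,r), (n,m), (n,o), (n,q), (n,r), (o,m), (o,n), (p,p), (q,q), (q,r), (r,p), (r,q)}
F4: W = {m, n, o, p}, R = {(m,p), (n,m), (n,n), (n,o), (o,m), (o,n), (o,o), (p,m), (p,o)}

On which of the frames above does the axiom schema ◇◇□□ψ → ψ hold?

Frame correspondent (Sahlqvist): ∀x ∀y (xR²y → ∃w (yR²w ∧ x = w)) — i.e. a generalized confluence (Geach) condition.
F1: ✓.
F2: ✓.
F3: fails — mR²p but no w with pR²w and m=w.
F4: fails — nR²m but no w with mR²w and n=w.
Valid on: F1, F2.

F1, F2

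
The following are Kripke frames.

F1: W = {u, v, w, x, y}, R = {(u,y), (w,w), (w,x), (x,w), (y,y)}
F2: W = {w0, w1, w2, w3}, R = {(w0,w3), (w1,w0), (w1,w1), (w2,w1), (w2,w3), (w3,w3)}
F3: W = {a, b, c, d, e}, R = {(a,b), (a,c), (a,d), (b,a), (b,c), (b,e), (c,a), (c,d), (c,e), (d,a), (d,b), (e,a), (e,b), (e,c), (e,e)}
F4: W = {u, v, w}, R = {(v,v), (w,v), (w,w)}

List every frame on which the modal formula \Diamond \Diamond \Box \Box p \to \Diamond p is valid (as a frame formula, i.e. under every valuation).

The schema corresponds to a generalized confluence (Geach) condition: \forall x \forall y (x R^2 y \to \exists w (y R^2 w \wedge xRw)).
F1: holds.
F2: fails — w1R²w0 but no w with w0R²w and w1Rw.
F3: holds.
F4: holds.
Valid on: F1, F3, F4.

F1, F3, F4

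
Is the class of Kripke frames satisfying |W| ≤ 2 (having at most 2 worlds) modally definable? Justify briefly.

No

If a class were modally definable it would be closed under disjoint unions (Goldblatt–Thomason).
Any modal formula valid on each of 3 disjoint one-world frames is valid on their disjoint union (validity is preserved under disjoint unions). Each one-world frame has |W|=1≤2, but the union has |W|=3.
So no modal formula (or set of formulas) defines exactly the |W|≤2 frames.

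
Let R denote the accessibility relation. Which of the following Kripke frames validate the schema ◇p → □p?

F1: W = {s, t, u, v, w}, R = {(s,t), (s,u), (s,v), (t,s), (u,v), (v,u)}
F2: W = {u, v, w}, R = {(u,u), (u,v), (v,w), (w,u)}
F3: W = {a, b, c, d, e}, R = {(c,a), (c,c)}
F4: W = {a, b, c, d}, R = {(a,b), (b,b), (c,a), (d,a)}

F4

This is the axiom for partial functionality; its first-order frame correspondent is ∀x ∀y ∀z (Rxy ∧ Rxz → y = z).
F1: fails — s sees both t and u.
F2: fails — u sees both u and v.
F3: fails — c sees both a and c.
F4: ✓.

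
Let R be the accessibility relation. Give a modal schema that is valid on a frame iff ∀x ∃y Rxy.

□r → ◇r

This is seriality; the standard corresponding axiom is D: □r → ◇r.
Suppose □r→◇r is valid. At any x set V(r)=W. Then □r at x, so ◇r at x, so x has a successor.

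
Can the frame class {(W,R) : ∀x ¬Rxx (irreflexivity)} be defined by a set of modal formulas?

If a class were modally definable it would be closed under surjective bounded morphisms (Goldblatt–Thomason).
The 2-cycle (worlds a,b with a→b→a) is irreflexive, and the map sending every world to a single reflexive point • is a surjective bounded morphism (forth: every edge maps to (•,•); back: every world has a successor). So any modal formula valid on the 2-cycle is also valid on the reflexive point, which is not irreflexive.
So the class is not modally definable.

No — not modally definable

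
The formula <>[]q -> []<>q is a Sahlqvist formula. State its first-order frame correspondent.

Convergence

Suppose ◇□q→□◇q is valid. Take Rxy, Rxz and set V(q)={w : Ryw}. Then □q at y so ◇□q at x, so □◇q at x, so ◇q at z, giving w with Rzw and Ryw.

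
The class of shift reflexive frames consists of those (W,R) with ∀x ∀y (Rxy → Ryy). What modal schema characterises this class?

□(□ψ → ψ)

A defining formula is □(□ψ → ψ) (the T□ axiom).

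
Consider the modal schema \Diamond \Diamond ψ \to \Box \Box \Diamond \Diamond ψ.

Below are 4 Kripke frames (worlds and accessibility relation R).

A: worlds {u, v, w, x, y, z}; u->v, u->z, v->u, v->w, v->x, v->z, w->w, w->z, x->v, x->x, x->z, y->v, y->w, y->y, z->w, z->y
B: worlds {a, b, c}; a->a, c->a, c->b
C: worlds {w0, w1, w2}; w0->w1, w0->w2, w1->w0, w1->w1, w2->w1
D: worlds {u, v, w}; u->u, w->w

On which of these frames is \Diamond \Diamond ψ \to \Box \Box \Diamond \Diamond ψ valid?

B, D

This is the axiom for a generalized confluence (Geach) condition; its first-order frame correspondent is \forall x \forall y \forall z ((x R^2 y \wedge x R^2 z) \to \exists w (y = w \wedge z R^2 w)).
A: fails — uR²u, uR²w but no t with u=t and wR²t.
B: satisfies the condition.
C: fails — w1R²w2, w1R²w0 but no w with w2=w and w0R²w.
D: satisfies the condition.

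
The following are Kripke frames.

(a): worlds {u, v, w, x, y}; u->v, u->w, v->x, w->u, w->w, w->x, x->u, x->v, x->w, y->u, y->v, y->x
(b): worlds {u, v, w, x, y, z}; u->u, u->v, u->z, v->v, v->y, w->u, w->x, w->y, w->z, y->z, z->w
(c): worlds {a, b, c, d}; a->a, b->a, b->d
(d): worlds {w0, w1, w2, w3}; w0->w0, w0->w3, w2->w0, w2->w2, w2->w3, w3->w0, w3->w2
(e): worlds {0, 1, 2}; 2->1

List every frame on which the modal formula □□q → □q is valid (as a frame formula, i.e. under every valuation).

The schema corresponds to density: ∀x ∀y (Rxy → ∃z (Rxz ∧ Rzy)).
(a): fails — Ruv but no z with Ruz and Rzv.
(b): fails — Rwx but no t with Rwt and Rtx.
(c): fails — Rbd but no z with Rbz and Rzd.
(d): satisfies the condition.
(e): fails — R21 but no z with R2z and Rz1.

(d)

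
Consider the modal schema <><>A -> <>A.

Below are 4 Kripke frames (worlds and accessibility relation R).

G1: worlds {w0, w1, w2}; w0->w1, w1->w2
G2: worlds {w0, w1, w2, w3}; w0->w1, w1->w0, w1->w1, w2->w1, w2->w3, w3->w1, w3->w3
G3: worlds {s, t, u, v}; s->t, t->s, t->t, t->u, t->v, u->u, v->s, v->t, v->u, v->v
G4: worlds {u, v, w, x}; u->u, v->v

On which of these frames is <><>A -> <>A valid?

This is the axiom for transitivity; its first-order frame correspondent is forall x forall y forall z (Rxy & Ryz -> Rxz).
G1: fails — Rw0w1 and Rw1w2 but not Rw0w2.
G2: fails — Rw3w1 and Rw1w0 but not Rw3w0.
G3: fails — Rst and Rtv but not Rsv.
G4: holds.

G4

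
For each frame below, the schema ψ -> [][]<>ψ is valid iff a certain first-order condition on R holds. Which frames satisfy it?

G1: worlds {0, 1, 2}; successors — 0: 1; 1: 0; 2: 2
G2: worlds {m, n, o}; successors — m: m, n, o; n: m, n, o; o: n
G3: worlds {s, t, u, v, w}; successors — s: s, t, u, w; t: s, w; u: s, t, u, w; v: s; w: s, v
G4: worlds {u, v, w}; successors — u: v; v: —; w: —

Frame correspondent (Sahlqvist): forall x forall z (x R^2 z -> exists w (x = w & zRw)) — i.e. a generalized confluence (Geach) condition.
G1: fails — 0R²0 but no w with 0=w and 0Rw.
G2: fails — mR²o but no w with m=w and oRw.
G3: fails — tR²t but no w* with t=w* and tRw*.
G4: condition met.

G4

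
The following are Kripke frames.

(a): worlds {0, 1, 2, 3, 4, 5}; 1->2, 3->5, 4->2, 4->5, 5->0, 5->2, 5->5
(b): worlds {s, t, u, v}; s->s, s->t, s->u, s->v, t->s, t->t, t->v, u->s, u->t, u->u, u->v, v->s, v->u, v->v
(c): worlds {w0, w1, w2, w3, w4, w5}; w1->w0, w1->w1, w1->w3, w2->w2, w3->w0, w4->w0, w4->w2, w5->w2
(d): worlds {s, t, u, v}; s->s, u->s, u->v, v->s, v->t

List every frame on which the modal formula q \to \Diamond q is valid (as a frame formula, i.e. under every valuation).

The schema corresponds to reflexivity: \forall x Rxx.
(a): fails — world 0 does not see itself.
(b): ✓.
(c): fails — world w0 does not see itself.
(d): fails — world t does not see itself.
Valid on: (b).

(b)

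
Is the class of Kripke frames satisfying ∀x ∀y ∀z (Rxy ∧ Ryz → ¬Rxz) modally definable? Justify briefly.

Any modally definable frame class is closed under surjective bounded morphisms.
The 3-cycle (worlds a,b,c with a→b→c→a) is intransitive. Mapping every world to a single reflexive point • is a surjective bounded morphism; the reflexive point is not intransitive (R••∧R•• but R••).
Hence intransitivity is not modally definable.

Not modally definable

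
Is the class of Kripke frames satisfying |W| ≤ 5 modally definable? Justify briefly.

Not definable by any modal formula

Any modally definable frame class is closed under disjoint unions.
Any modal formula valid on each of 6 disjoint one-world frames is valid on their disjoint union (validity is preserved under disjoint unions). Each one-world frame has |W|=1≤5, but the union has |W|=6.
So no modal formula (or set of formulas) defines exactly the |W|≤5 frames.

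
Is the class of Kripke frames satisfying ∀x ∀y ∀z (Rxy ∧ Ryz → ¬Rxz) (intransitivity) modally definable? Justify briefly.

No

Modal frame validity is preserved under surjective bounded morphisms.
The 3-cycle (worlds s,t,u with s→t→u→s) is intransitive. Mapping every world to a single reflexive point • is a surjective bounded morphism; the reflexive point is not intransitive (R••∧R•• but R••).
So the class is not modally definable.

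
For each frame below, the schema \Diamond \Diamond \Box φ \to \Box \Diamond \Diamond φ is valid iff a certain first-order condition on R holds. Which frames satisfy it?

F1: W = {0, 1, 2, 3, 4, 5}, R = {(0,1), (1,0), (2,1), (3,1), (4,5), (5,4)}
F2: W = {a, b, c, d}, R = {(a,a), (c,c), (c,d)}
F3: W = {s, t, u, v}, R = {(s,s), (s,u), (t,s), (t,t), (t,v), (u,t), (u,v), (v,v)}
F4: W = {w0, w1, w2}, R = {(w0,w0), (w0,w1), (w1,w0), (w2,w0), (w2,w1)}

Frame correspondent (Sahlqvist): \forall x \forall y \forall z ((x R^2 y \wedge xRz) \to \exists w (yRw \wedge z R^2 w)) — i.e. a generalized confluence (Geach) condition.
F1: ✓.
F2: fails — cR²c, cRd but no w with cRw and dR²w.
F3: fails — tR²s, tRv but no w with sRw and vR²w.
F4: ✓.
Valid on: F1, F4.

F1, F4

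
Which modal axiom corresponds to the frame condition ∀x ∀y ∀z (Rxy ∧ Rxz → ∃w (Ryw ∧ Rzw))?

The condition is convergence. The .2 schema ◇□ψ → □◇ψ defines it.
Suppose ◇□ψ→□◇ψ is valid. Take Rxy, Rxz and set V(ψ)={w : Ryw}. Then □ψ at y so ◇□ψ at x, so □◇ψ at x, so ◇ψ at z, giving w with Rzw and Ryw.

◇□ψ → □◇ψ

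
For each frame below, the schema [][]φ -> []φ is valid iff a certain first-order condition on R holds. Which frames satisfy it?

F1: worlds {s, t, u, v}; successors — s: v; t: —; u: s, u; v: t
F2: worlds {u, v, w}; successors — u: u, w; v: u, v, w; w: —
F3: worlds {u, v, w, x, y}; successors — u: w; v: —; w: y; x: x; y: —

This is the axiom for density; its first-order frame correspondent is forall x forall y (Rxy -> exists z (Rxz & Rzy)).
F1: fails — Rvt but no z with Rvz and Rzt.
F2: ✓.
F3: fails — Rwy but no z with Rwz and Rzy.
Valid on: F2.

F2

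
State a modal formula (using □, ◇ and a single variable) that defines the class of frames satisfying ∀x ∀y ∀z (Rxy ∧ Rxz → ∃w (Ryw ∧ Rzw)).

◇□ψ → □◇ψ

This is convergence; the standard corresponding axiom is .2: ◇□ψ → □◇ψ.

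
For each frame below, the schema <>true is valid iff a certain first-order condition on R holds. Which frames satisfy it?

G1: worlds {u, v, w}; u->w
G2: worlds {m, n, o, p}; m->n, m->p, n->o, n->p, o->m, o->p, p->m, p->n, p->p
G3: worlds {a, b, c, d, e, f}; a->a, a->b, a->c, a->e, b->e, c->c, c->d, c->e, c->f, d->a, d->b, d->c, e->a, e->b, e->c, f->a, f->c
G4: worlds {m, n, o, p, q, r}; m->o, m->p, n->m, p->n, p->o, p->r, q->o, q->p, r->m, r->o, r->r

G2, G3

The schema corresponds to seriality: forall x exists y Rxy.
G1: fails — world v has no successor.
G2: holds.
G3: holds.
G4: fails — world o has no successor.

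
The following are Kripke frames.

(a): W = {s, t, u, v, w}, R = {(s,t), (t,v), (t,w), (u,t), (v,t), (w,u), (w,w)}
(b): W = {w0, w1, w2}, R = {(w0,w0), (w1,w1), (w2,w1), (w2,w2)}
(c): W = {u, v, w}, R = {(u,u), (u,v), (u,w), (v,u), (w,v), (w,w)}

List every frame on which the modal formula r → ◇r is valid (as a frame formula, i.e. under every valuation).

The schema corresponds to a generalized confluence (Geach) condition: ∀x ∃w (x = w ∧ xRw).
(a): fails — at s but no w* with s=w* and sRw*.
(b): satisfies the condition.
(c): fails — at v but no t with v=t and vRt.
Valid on: (b).

(b)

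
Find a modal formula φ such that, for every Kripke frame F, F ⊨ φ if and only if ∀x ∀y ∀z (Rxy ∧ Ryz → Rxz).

The condition is transitivity. The 4 schema □p → □□p defines it.

□p → □□p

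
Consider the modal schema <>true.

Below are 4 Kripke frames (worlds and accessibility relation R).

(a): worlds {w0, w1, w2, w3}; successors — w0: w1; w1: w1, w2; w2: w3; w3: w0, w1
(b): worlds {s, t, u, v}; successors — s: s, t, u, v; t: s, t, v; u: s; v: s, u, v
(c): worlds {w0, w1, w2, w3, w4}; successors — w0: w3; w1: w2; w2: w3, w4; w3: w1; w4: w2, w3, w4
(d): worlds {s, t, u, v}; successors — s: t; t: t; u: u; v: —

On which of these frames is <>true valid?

(a), (b), (c)

This is the axiom for seriality; its first-order frame correspondent is forall x exists y Rxy.
(a): satisfies the condition.
(b): satisfies the condition.
(c): satisfies the condition.
(d): fails — world v has no successor.
Valid on: (a), (b), (c).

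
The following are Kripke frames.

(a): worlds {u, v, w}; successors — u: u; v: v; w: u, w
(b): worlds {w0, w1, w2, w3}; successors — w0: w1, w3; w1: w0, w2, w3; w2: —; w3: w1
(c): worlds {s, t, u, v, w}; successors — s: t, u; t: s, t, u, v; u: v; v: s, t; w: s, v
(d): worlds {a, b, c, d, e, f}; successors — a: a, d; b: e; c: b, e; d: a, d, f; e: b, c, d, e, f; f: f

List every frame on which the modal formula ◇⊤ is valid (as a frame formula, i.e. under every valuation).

This is the axiom for seriality; its first-order frame correspondent is ∀x ∃y Rxy.
(a): satisfies the condition.
(b): fails — world w2 has no successor.
(c): satisfies the condition.
(d): satisfies the condition.

(a), (c), (d)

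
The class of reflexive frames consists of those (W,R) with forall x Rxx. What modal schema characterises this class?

□s → s

This is reflexivity; the standard corresponding axiom is T: □s → s.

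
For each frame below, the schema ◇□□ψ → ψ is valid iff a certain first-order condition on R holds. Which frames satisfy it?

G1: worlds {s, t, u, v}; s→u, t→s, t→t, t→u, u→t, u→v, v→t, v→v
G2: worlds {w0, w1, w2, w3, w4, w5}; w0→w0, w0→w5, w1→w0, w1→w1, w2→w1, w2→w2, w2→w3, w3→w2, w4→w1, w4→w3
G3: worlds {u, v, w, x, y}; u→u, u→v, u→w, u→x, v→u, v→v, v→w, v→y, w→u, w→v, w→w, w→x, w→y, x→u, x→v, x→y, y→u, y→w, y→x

G1, G3

The schema corresponds to a generalized confluence (Geach) condition: ∀x ∀y (xRy → ∃w (yR²w ∧ x = w)).
G1: holds.
G2: fails — w0Rw5 but no w with w5R²w and w0=w.
G3: holds.
Valid on: G1, G3.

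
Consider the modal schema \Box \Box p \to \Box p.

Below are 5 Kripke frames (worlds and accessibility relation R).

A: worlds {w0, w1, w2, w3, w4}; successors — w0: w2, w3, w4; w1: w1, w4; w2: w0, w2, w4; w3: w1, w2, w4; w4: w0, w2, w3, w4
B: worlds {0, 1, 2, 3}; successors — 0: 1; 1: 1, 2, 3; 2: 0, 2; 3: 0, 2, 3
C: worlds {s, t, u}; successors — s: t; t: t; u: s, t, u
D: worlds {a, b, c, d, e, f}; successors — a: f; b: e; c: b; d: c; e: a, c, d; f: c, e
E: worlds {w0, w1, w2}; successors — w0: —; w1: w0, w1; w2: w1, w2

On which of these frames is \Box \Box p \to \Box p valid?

This is the axiom for density; its first-order frame correspondent is \forall x \forall y (Rxy \to \exists z (Rxz \wedge Rzy)).
A: satisfies the condition.
B: satisfies the condition.
C: satisfies the condition.
D: fails — Rdc but no z with Rdz and Rzc.
E: satisfies the condition.
Valid on: A, B, C, E.

A, B, C, E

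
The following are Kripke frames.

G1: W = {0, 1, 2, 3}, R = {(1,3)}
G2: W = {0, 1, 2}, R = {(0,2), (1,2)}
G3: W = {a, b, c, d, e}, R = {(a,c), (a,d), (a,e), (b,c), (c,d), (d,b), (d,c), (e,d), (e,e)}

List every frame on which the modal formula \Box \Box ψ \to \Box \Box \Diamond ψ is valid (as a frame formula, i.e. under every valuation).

G1, G2

Frame correspondent (Sahlqvist): \forall x \forall z (x R^2 z \to \exists w (x R^2 w \wedge zRw)) — i.e. a generalized confluence (Geach) condition.
G1: satisfies the condition.
G2: satisfies the condition.
G3: fails — bR²d but no w with bR²w and dRw.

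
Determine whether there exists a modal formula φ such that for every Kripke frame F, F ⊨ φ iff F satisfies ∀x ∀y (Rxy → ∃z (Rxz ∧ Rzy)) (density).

Yes, by □□q → □q

This is a Sahlqvist condition; the C4 axiom □□q → □q defines it.
Suppose □□q→□q is valid. Take Rxy and set V(q)={w : xR²w}. Then □□q at x, so □q at x, so q at y, i.e. ∃z(Rxz∧Rzy).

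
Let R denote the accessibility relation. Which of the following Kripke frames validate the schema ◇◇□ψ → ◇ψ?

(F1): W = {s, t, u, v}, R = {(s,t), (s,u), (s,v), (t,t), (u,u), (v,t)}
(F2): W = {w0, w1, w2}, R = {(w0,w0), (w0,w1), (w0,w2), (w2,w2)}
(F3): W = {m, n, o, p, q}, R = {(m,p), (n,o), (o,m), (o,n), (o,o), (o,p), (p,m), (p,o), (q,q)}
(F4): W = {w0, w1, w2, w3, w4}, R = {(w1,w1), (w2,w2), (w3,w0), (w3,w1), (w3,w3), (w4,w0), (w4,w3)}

The schema corresponds to a generalized confluence (Geach) condition: ∀x ∀y (xR²y → ∃w (yRw ∧ xRw)).
(F1): satisfies the condition.
(F2): fails — w0R²w1 but no w with w1Rw and w0Rw.
(F3): fails — nR²m but no w with mRw and nRw.
(F4): fails — w3R²w0 but no w with w0Rw and w3Rw.

(F1)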